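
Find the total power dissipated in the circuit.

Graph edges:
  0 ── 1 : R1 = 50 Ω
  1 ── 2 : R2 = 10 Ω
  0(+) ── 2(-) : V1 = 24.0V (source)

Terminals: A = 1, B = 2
Nodal analysis, taking node 2 as the 0 V reference.
Source V1 fixes V_0 = 24 V.
KCL at each unknown node (sum of currents leaving = 0; resistances in Ω):
  Node 1: (V_1 - 24)/50 + (V_1 - 0)/10 = 0
Collecting terms: 0.12 × V_1 = 0.48  =>  V_1 = 4 V
Power in each resistor, P = (ΔV)²/R:
  P_R1 = (24 - 4)²/50 = 8 W
  P_R2 = (4 - 0)²/10 = 1.6 W
P_total = P_R1 + P_R2 = 9.6 W

Final answer: 9.6 W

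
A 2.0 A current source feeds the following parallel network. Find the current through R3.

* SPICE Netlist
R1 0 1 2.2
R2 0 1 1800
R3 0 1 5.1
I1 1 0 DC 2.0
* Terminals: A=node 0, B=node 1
All resistors sit directly between nodes 0 and 1, so they are in parallel and share one voltage V; the full source current 2 A splits among them.
1/R_par = 1/2.2 + 1/1800 + 1/5.1 = 0.6512 S  =>  R_par = 1.536 Ω
V = I × R_par = 2 × 1.536 = 3.071 V
I_R3 = V/R3 = 3.071/5.1 = 0.6022 A

Final answer: 0.6022 A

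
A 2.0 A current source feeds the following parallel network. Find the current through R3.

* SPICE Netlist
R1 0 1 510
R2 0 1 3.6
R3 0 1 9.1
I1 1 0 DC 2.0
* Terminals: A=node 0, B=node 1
All resistors sit directly between nodes 0 and 1, so they are in parallel and share one voltage V; the full source current 2 A splits among them.
1/R_par = 1/510 + 1/3.6 + 1/9.1 = 0.3896 S  =>  R_par = 2.567 Ω
V = I × R_par = 2 × 2.567 = 5.133 V
I_R3 = V/R3 = 5.133/9.1 = 0.5641 A

Final answer: 0.5641 A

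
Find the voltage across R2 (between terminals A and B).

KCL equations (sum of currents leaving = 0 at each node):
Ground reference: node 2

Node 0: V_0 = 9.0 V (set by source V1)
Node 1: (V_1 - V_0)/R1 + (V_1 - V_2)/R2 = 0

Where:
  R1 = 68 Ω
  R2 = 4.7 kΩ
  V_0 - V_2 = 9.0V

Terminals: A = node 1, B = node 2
R1 and R2 are in series across V1 (node 0 → node 1 → node 2), and the output A–B is taken across R2, so this is a voltage divider.
Series current: I = V1/(R1 + R2) = 9/(68 + 4700) = 9/4768 = 0.001888 A
V_R2 = I × R2 = V1 × R2/(R1 + R2) = 9 × 4700/4768 = 8.872 V

Final answer: 8.872 V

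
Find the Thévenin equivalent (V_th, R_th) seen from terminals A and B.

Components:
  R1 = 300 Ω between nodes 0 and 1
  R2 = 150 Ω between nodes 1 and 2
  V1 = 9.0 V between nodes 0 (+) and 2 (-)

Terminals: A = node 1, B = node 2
Step 1 — V_th is the open-circuit voltage V_A - V_B (nothing connected across the terminals).
Nodal analysis, taking node 2 as the 0 V reference.
Source V1 fixes V_0 = 9 V.
KCL at each unknown node (sum of currents leaving = 0; resistances in Ω):
  Node 1: (V_1 - 9)/300 + (V_1 - 0)/150 = 0
Collecting terms: 0.01 × V_1 = 0.03  =>  V_1 = 3 V
V_th = V_1 - V_2 = 3 - 0 = 3 V
Step 2 — R_th: zero the source — replace V1 by a short circuit (node 2 merges into node 0) — and find the resistance seen between A (node 1) and B (node 0).
Reduce the network between node 1 (A) and node 0 (B) by series/parallel combination:
  Rp1 = R1 ‖ R2 (parallel, both between nodes 0 and 1) = 1/(1/300 + 1/150) = 100 Ω
R_th = 100 Ω

Final answer: V_th = 3 V, R_th = 100 Ω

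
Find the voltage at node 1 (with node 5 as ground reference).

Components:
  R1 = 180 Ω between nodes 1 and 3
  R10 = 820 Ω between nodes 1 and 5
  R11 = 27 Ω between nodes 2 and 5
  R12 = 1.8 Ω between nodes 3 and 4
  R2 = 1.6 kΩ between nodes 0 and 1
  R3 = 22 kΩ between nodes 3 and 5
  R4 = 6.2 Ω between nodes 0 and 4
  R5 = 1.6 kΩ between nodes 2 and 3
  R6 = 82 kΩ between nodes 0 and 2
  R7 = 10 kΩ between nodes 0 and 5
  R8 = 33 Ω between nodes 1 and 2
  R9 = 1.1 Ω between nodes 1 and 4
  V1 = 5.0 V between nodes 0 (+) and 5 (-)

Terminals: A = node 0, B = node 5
Nodal analysis, taking node 5 as the 0 V reference.
Source V1 fixes V_0 = 5 V.
KCL at each unknown node (sum of currents leaving = 0; resistances in Ω):
  Node 1: (V_1 - V_3)/180 + (V_1 - 5)/1600 + (V_1 - V_2)/33 + (V_1 - V_4)/1.1 + (V_1 - 0)/820 = 0
  Node 2: (V_2 - V_3)/1600 + (V_2 - 5)/82000 + (V_2 - V_1)/33 + (V_2 - 0)/27 = 0
  Node 3: (V_3 - V_1)/180 + (V_3 - 0)/22000 + (V_3 - V_2)/1600 + (V_3 - V_4)/1.8 = 0
  Node 4: (V_4 - 5)/6.2 + (V_4 - V_1)/1.1 + (V_4 - V_3)/1.8 = 0
Collecting terms (coefficients in siemens):
  0.9468·V_1 - 0.0303·V_2 - 0.005556·V_3 - 0.9091·V_4 = 0.003125
  0.06798·V_2 - 0.0303·V_1 - 0.000625·V_3 = 0.00006098
  0.5618·V_3 - 0.005556·V_1 - 0.000625·V_2 - 0.5556·V_4 = 0
  1.626·V_4 - 0.9091·V_1 - 0.5556·V_3 = 0.8065
Solving these 4 simultaneous equations (Gaussian elimination) gives:
  V_1 = 4.42 V, V_2 = 2.013 V, V_3 = 4.502 V, V_4 = 4.506 V
The requested potential is V_1 = 4.42 V.

Final answer: V_1 = 4.42 V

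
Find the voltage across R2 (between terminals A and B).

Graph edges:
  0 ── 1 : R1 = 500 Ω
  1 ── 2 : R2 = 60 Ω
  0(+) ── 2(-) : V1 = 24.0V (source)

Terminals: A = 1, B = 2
R1 and R2 are in series across V1 (node 0 → node 1 → node 2), and the output A–B is taken across R2, so this is a voltage divider.
Series current: I = V1/(R1 + R2) = 24/(500 + 60) = 24/560 = 0.04286 A
V_R2 = I × R2 = V1 × R2/(R1 + R2) = 24 × 60/560 = 2.571 V

Final answer: 2.571 V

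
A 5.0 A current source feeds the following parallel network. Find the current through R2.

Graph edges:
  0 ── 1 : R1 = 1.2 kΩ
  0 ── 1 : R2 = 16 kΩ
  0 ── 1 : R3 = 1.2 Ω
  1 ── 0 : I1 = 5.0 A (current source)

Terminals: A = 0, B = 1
All resistors sit directly between nodes 0 and 1, so they are in parallel and share one voltage V; the full source current 5 A splits among them.
1/R_par = 1/1200 + 1/16000 + 1/1.2 = 0.8342 S  =>  R_par = 1.199 Ω
V = I × R_par = 5 × 1.199 = 5.994 V
I_R2 = V/R2 = 5.994/16000 = 0.0003746 A

Final answer: 0.0003746 A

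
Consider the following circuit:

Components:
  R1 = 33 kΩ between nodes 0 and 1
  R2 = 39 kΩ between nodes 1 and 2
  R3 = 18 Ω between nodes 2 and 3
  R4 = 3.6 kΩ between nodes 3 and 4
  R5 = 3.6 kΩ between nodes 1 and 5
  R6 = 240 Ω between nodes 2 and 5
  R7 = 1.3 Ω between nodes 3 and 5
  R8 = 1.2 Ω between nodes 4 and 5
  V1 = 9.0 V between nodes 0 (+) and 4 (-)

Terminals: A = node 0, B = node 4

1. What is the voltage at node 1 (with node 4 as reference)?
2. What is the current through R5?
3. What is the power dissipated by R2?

Nodal analysis, taking node 4 as the 0 V reference.
Source V1 fixes V_0 = 9 V.
KCL at each unknown node (sum of currents leaving = 0; resistances in Ω):
  Node 1: (V_1 - 9)/33000 + (V_1 - V_2)/39000 + (V_1 - V_5)/3600 = 0
  Node 2: (V_2 - V_1)/39000 + (V_2 - V_3)/18 + (V_2 - V_5)/240 = 0
  Node 3: (V_3 - V_2)/18 + (V_3 - 0)/3600 + (V_3 - V_5)/1.3 = 0
  Node 5: (V_5 - V_1)/3600 + (V_5 - V_2)/240 + (V_5 - V_3)/1.3 + (V_5 - 0)/1.2 = 0
Collecting terms (coefficients in siemens):
  0.0003337·V_1 - 0.00002564·V_2 - 0.0002778·V_5 = 0.0002727
  0.05975·V_2 - 0.00002564·V_1 - 0.05556·V_3 - 0.004167·V_5 = 0
  0.8251·V_3 - 0.05556·V_2 - 0.7692·V_5 = 0
  1.607·V_5 - 0.0002778·V_1 - 0.004167·V_2 - 0.7692·V_3 = 0
Solving these 4 simultaneous equations (Gaussian elimination) gives:
  V_1 = 0.8175 V, V_2 = 0.0006715 V, V_3 = 0.0003225 V, V_5 = 0.0002974 V
Part 1:
  Read off the nodal solution: V_1 = 0.8175 V
Part 2:
  I_R5 = (V_1 - V_5)/R5 = (0.8175 - 0.0002974)/3600 = 0.000227 A
  Magnitude: I_R5 = 0.000227 A
Part 3:
  I_R2 = (V_1 - V_2)/R2 = (0.8175 - 0.0006715)/39000 = 0.00002095 A
  P_R2 = I_R2² × R2 = (0.00002095)² × 39000 = 0.00001711 W

Final answers:
1. V_1 = 0.8175 V
2. I_R5 = 0.000227 A
3. P_R2 = 1.711e-05 W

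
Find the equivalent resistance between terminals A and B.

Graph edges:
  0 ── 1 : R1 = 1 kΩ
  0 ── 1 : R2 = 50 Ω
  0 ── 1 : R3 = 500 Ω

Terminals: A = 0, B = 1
Reduce the network between node 0 (A) and node 1 (B) by series/parallel combination:
  Rp1 = R1 ‖ R2 ‖ R3 (parallel, all between nodes 0 and 1) = 1/(1/1000 + 1/50 + 1/500) = 43.48 Ω
R_eq = 43.48 Ω

Final answer: 43.48 Ω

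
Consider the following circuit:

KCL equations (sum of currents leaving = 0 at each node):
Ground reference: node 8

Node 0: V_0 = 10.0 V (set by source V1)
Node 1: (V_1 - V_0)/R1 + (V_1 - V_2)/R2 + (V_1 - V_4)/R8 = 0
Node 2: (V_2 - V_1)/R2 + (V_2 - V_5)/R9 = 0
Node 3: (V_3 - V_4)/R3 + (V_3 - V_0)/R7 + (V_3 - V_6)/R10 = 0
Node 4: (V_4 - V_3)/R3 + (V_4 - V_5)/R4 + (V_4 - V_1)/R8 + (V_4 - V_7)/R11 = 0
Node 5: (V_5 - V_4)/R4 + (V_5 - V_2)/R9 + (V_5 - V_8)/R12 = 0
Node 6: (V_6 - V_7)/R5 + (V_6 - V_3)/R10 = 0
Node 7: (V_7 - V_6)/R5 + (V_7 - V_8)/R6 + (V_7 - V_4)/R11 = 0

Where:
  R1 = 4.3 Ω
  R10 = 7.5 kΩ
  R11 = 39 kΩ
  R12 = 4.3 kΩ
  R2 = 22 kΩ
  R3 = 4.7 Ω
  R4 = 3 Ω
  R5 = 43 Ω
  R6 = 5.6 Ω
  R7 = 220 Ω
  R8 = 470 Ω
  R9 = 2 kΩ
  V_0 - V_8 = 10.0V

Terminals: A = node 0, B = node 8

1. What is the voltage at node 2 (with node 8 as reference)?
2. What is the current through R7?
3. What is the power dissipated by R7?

Nodal analysis, taking node 8 as the 0 V reference.
Source V1 fixes V_0 = 10 V.
KCL at each unknown node (sum of currents leaving = 0; resistances in Ω):
  Node 1: (V_1 - 10)/4.3 + (V_1 - V_2)/22000 + (V_1 - V_4)/470 = 0
  Node 2: (V_2 - V_1)/22000 + (V_2 - V_5)/2000 = 0
  Node 3: (V_3 - V_4)/4.7 + (V_3 - 10)/220 + (V_3 - V_6)/7500 = 0
  Node 4: (V_4 - V_3)/4.7 + (V_4 - V_5)/3 + (V_4 - V_1)/470 + (V_4 - V_7)/39000 = 0
  Node 5: (V_5 - V_4)/3 + (V_5 - V_2)/2000 + (V_5 - 0)/4300 = 0
  Node 6: (V_6 - V_7)/43 + (V_6 - V_3)/7500 = 0
  Node 7: (V_7 - V_6)/43 + (V_7 - 0)/5.6 + (V_7 - V_4)/39000 = 0
Collecting terms (coefficients in siemens):
  0.2347·V_1 - 0.00004545·V_2 - 0.002128·V_4 = 2.326
  0.0005455·V_2 - 0.00004545·V_1 - 0.0005·V_5 = 0
  0.2174·V_3 - 0.2128·V_4 - 0.0001333·V_6 = 0.04545
  0.5483·V_4 - 0.002128·V_1 - 0.2128·V_3 - 0.3333·V_5 - 0.00002564·V_7 = 0
  0.3341·V_5 - 0.0005·V_2 - 0.3333·V_4 = 0
  0.02339·V_6 - 0.0001333·V_3 - 0.02326·V_7 = 0
  0.2019·V_7 - 0.00002564·V_4 - 0.02326·V_6 = 0
Solving these 7 simultaneous equations (Gaussian elimination) gives:
  V_1 = 9.995 V, V_2 = 9.485 V, V_3 = 9.451 V, V_4 = 9.445 V
  V_5 = 9.439 V, V_6 = 0.06219 V, V_7 = 0.008365 V
Part 1:
  Read off the nodal solution: V_2 = 9.485 V
Part 2:
  I_R7 = (V_0 - V_3)/R7 = (10 - 9.451)/220 = 0.002496 A
  Magnitude: I_R7 = 0.002496 A
Part 3:
  I_R7 = (V_0 - V_3)/R7 = (10 - 9.451)/220 = 0.002496 A
  P_R7 = I_R7² × R7 = (0.002496)² × 220 = 0.00137 W

Final answers:
1. V_2 = 9.485 V
2. I_R7 = 0.002496 A
3. P_R7 = 0.00137 W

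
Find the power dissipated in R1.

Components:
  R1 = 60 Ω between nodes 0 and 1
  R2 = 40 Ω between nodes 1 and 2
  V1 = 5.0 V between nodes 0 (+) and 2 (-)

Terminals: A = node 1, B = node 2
Nodal analysis, taking node 2 as the 0 V reference.
Source V1 fixes V_0 = 5 V.
KCL at each unknown node (sum of currents leaving = 0; resistances in Ω):
  Node 1: (V_1 - 5)/60 + (V_1 - 0)/40 = 0
Collecting terms: 0.04167 × V_1 = 0.08333  =>  V_1 = 2 V
I_R1 = (V_0 - V_1)/R1 = (5 - 2)/60 = 0.05 A
P_R1 = I_R1² × R1 = (0.05)² × 60 = 0.15 W

Final answer: 0.15 W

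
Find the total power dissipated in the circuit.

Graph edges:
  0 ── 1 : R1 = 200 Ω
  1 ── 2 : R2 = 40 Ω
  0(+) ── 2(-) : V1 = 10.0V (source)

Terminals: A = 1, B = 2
Nodal analysis, taking node 2 as the 0 V reference.
Source V1 fixes V_0 = 10 V.
KCL at each unknown node (sum of currents leaving = 0; resistances in Ω):
  Node 1: (V_1 - 10)/200 + (V_1 - 0)/40 = 0
Collecting terms: 0.03 × V_1 = 0.05  =>  V_1 = 1.667 V
Power in each resistor, P = (ΔV)²/R:
  P_R1 = (10 - 1.667)²/200 = 0.3472 W
  P_R2 = (1.667 - 0)²/40 = 0.06944 W
P_total = P_R1 + P_R2 = 0.4167 W

Final answer: 0.4167 W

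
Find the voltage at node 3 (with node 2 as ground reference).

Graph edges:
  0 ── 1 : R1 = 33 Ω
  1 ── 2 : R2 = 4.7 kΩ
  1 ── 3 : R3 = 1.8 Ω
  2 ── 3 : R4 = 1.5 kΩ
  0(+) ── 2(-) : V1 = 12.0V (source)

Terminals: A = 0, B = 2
Nodal analysis, taking node 2 as the 0 V reference.
Source V1 fixes V_0 = 12 V.
KCL at each unknown node (sum of currents leaving = 0; resistances in Ω):
  Node 1: (V_1 - 12)/33 + (V_1 - 0)/4700 + (V_1 - V_3)/1.8 = 0
  Node 3: (V_3 - V_1)/1.8 + (V_3 - 0)/1500 = 0
Collecting terms (coefficients in siemens):
  0.5861·V_1 - 0.5556·V_3 = 0.3636
  0.5562·V_3 - 0.5556·V_1 = 0
Determinant D = (0.5861)(0.5562) - (-0.5556)(-0.5556) = 0.01734
V_1 = [(0.3636)(0.5562) - (-0.5556)(0)]/D = 11.66 V
V_3 = [(0.5861)(0) - (0.3636)(-0.5556)]/D = 11.65 V
The requested potential is V_3 = 11.65 V.

Final answer: V_3 = 11.65 V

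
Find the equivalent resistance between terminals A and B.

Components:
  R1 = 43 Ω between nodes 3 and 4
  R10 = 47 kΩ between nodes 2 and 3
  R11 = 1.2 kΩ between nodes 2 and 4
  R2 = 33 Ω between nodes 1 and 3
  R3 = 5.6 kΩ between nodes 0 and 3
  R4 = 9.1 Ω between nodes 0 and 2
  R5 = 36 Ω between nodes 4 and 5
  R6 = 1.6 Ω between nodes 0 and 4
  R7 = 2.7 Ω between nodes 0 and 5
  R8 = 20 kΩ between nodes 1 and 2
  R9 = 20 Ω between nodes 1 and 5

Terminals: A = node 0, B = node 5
The network is not a plain series/parallel combination. Inject a 1 A test current into terminal A (node 0) and return it from terminal B (node 5); then R_eq = V_A / (1 A).
Nodal analysis, taking node 5 as the 0 V reference.
Current source I_test pushes 1 A into node 0 and draws it out of node 5.
KCL at each unknown node (sum of currents leaving = 0; resistances in Ω):
  Node 0: (V_0 - V_3)/5600 + (V_0 - V_2)/9.1 + (V_0 - V_4)/1.6 + (V_0 - 0)/2.7 - 1 = 0
  Node 1: (V_1 - V_3)/33 + (V_1 - V_2)/20000 + (V_1 - 0)/20 = 0
  Node 2: (V_2 - V_0)/9.1 + (V_2 - V_1)/20000 + (V_2 - V_3)/47000 + (V_2 - V_4)/1200 = 0
  Node 3: (V_3 - V_0)/5600 + (V_3 - V_1)/33 + (V_3 - V_2)/47000 + (V_3 - V_4)/43 = 0
  Node 4: (V_4 - V_0)/1.6 + (V_4 - V_2)/1200 + (V_4 - V_3)/43 + (V_4 - 0)/36 = 0
Collecting terms (coefficients in siemens):
  1.105·V_0 - 0.1099·V_2 - 0.0001786·V_3 - 0.625·V_4 = 1
  0.08035·V_1 - 0.00005·V_2 - 0.0303·V_3 = 0
  0.1108·V_2 - 0.1099·V_0 - 0.00005·V_1 - 0.00002128·V_3 - 0.0008333·V_4 = 0
  0.05376·V_3 - 0.0001786·V_0 - 0.0303·V_1 - 0.00002128·V_2 - 0.02326·V_4 = 0
  0.6769·V_4 - 0.625·V_0 - 0.0008333·V_2 - 0.02326·V_3 = 0
Solving these 5 simultaneous equations (Gaussian elimination) gives:
  V_0 = 2.46 V, V_1 = 0.4868 V, V_2 = 2.458 V, V_3 = 1.287 V
  V_4 = 2.319 V
R_eq = V_0 / 1 A = 2.46 Ω

Final answer: 2.46 Ω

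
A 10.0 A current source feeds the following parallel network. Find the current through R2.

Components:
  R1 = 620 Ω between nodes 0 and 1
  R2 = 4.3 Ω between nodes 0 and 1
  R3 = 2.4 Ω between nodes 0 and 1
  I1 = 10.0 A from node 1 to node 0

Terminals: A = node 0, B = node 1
All resistors sit directly between nodes 0 and 1, so they are in parallel and share one voltage V; the full source current 10 A splits among them.
1/R_par = 1/620 + 1/4.3 + 1/2.4 = 0.6508 S  =>  R_par = 1.536 Ω
V = I × R_par = 10 × 1.536 = 15.36 V
I_R2 = V/R2 = 15.36/4.3 = 3.573 A

Final answer: 3.573 A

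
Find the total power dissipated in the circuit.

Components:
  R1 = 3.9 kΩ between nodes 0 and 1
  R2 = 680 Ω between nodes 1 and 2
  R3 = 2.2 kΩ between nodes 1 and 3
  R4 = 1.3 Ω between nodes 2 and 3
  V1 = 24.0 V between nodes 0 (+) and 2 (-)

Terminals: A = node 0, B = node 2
Nodal analysis, taking node 2 as the 0 V reference.
Source V1 fixes V_0 = 24 V.
KCL at each unknown node (sum of currents leaving = 0; resistances in Ω):
  Node 1: (V_1 - 24)/3900 + (V_1 - 0)/680 + (V_1 - V_3)/2200 = 0
  Node 3: (V_3 - V_1)/2200 + (V_3 - 0)/1.3 = 0
Collecting terms (coefficients in siemens):
  0.002182·V_1 - 0.0004545·V_3 = 0.006154
  0.7697·V_3 - 0.0004545·V_1 = 0
Determinant D = (0.002182)(0.7697) - (-0.0004545)(-0.0004545) = 0.001679
V_1 = [(0.006154)(0.7697) - (-0.0004545)(0)]/D = 2.821 V
V_3 = [(0.002182)(0) - (0.006154)(-0.0004545)]/D = 0.001666 V
Power in each resistor, P = (ΔV)²/R:
  P_R1 = (24 - 2.821)²/3900 = 0.115 W
  P_R2 = (2.821 - 0)²/680 = 0.0117 W
  P_R3 = (2.821 - 0.001666)²/2200 = 0.003614 W
  P_R4 = (0 - 0.001666)²/1.3 = 0.000002135 W
P_total = P_R1 + P_R2 + P_R3 + P_R4 = 0.1303 W

Final answer: 0.1303 W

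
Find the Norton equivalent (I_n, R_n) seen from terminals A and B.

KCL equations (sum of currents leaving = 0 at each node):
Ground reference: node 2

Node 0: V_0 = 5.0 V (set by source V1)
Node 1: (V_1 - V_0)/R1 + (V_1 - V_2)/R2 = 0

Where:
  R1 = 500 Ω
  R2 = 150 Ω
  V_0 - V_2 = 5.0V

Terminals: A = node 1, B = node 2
Find the Thévenin equivalent first; then I_n = V_th/R_th and R_n = R_th.
Step 1 — V_th is the open-circuit voltage V_A - V_B (nothing connected across the terminals).
Nodal analysis, taking node 2 as the 0 V reference.
Source V1 fixes V_0 = 5 V.
KCL at each unknown node (sum of currents leaving = 0; resistances in Ω):
  Node 1: (V_1 - 5)/500 + (V_1 - 0)/150 = 0
Collecting terms: 0.008667 × V_1 = 0.01  =>  V_1 = 1.154 V
V_th = V_1 - V_2 = 1.154 - 0 = 1.154 V
Step 2 — R_th: zero the source — replace V1 by a short circuit (node 2 merges into node 0) — and find the resistance seen between A (node 1) and B (node 0).
Reduce the network between node 1 (A) and node 0 (B) by series/parallel combination:
  Rp1 = R1 ‖ R2 (parallel, both between nodes 0 and 1) = 1/(1/500 + 1/150) = 115.4 Ω
R_th = 115.4 Ω
I_n = V_th/R_th = 1.154/115.4 = 0.01 A, and R_n = R_th = 115.4 Ω

Final answer: I_n = 0.01 A, R_n = 115.4 Ω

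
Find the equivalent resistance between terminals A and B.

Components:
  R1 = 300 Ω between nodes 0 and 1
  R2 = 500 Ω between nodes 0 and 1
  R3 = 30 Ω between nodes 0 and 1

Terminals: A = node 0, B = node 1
Reduce the network between node 0 (A) and node 1 (B) by series/parallel combination:
  Rp1 = R1 ‖ R2 ‖ R3 (parallel, all between nodes 0 and 1) = 1/(1/300 + 1/500 + 1/30) = 25.86 Ω
R_eq = 25.86 Ω

Final answer: 25.86 Ω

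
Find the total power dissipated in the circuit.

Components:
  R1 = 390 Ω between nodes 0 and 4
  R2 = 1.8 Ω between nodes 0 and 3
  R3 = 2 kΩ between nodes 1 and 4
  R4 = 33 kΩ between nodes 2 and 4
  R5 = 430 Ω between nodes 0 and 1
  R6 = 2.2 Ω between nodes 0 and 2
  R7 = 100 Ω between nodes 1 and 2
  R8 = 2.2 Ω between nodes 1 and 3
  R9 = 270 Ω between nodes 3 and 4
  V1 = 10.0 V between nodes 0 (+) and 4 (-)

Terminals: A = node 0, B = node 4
Nodal analysis, taking node 4 as the 0 V reference.
Source V1 fixes V_0 = 10 V.
KCL at each unknown node (sum of currents leaving = 0; resistances in Ω):
  Node 1: (V_1 - 0)/2000 + (V_1 - 10)/430 + (V_1 - V_2)/100 + (V_1 - V_3)/2.2 = 0
  Node 2: (V_2 - 0)/33000 + (V_2 - 10)/2.2 + (V_2 - V_1)/100 = 0
  Node 3: (V_3 - 10)/1.8 + (V_3 - V_1)/2.2 + (V_3 - 0)/270 = 0
Collecting terms (coefficients in siemens):
  0.4674·V_1 - 0.01·V_2 - 0.4545·V_3 = 0.02326
  0.4646·V_2 - 0.01·V_1 = 4.545
  1.014·V_3 - 0.4545·V_1 = 5.556
Solving these 3 simultaneous equations (Gaussian elimination) gives:
  V_1 = 9.918 V, V_2 = 9.998 V, V_3 = 9.927 V
Power in each resistor, P = (ΔV)²/R:
  P_R1 = (10 - 0)²/390 = 0.2564 W
  P_R2 = (10 - 9.927)²/1.8 = 0.002987 W
  P_R3 = (9.918 - 0)²/2000 = 0.04918 W
  P_R4 = (9.998 - 0)²/33000 = 0.003029 W
  P_R5 = (10 - 9.918)²/430 = 0.00001566 W
  P_R6 = (10 - 9.998)²/2.2 = 0.000002659 W
  P_R7 = (9.918 - 9.998)²/100 = 0.00006343 W
  P_R8 = (9.918 - 9.927)²/2.2 = 0.0000347 W
  P_R9 = (9.927 - 0)²/270 = 0.365 W
P_total = P_R1 + P_R2 + P_R3 + P_R4 + P_R5 + P_R6 + P_R7 + P_R8 + P_R9 = 0.6767 W

Final answer: 0.6767 W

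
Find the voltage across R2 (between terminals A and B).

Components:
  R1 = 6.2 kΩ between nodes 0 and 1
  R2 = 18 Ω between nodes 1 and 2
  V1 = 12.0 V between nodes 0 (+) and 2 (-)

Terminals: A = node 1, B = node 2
R1 and R2 are in series across V1 (node 0 → node 1 → node 2), and the output A–B is taken across R2, so this is a voltage divider.
Series current: I = V1/(R1 + R2) = 12/(6200 + 18) = 12/6218 = 0.00193 A
V_R2 = I × R2 = V1 × R2/(R1 + R2) = 12 × 18/6218 = 0.03474 V

Final answer: 0.03474 V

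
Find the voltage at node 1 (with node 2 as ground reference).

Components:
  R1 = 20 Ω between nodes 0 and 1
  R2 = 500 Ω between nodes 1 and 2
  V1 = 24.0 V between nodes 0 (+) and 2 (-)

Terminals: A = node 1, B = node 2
Nodal analysis, taking node 2 as the 0 V reference.
Source V1 fixes V_0 = 24 V.
KCL at each unknown node (sum of currents leaving = 0; resistances in Ω):
  Node 1: (V_1 - 24)/20 + (V_1 - 0)/500 = 0
Collecting terms: 0.052 × V_1 = 1.2  =>  V_1 = 23.08 V
The requested potential is V_1 = 23.08 V.

Final answer: V_1 = 23.08 V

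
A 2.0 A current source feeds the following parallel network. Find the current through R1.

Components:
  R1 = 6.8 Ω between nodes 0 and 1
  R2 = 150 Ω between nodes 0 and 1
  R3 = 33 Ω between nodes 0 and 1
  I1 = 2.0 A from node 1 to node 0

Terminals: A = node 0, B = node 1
All resistors sit directly between nodes 0 and 1, so they are in parallel and share one voltage V; the full source current 2 A splits among them.
1/R_par = 1/6.8 + 1/150 + 1/33 = 0.184 S  =>  R_par = 5.434 Ω
V = I × R_par = 2 × 5.434 = 10.87 V
I_R1 = V/R1 = 10.87/6.8 = 1.598 A

Final answer: 1.598 A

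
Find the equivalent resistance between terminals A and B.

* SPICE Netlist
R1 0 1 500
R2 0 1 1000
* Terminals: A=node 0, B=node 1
Reduce the network between node 0 (A) and node 1 (B) by series/parallel combination:
  Rp1 = R1 ‖ R2 (parallel, both between nodes 0 and 1) = 1/(1/500 + 1/1000) = 333.3 Ω
R_eq = 333.3 Ω

Final answer: 333.3 Ω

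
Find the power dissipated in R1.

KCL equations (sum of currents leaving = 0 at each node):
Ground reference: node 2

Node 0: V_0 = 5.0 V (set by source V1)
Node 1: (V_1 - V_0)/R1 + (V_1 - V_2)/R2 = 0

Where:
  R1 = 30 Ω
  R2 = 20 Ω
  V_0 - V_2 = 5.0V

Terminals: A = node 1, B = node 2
Nodal analysis, taking node 2 as the 0 V reference.
Source V1 fixes V_0 = 5 V.
KCL at each unknown node (sum of currents leaving = 0; resistances in Ω):
  Node 1: (V_1 - 5)/30 + (V_1 - 0)/20 = 0
Collecting terms: 0.08333 × V_1 = 0.1667  =>  V_1 = 2 V
I_R1 = (V_0 - V_1)/R1 = (5 - 2)/30 = 0.1 A
P_R1 = I_R1² × R1 = (0.1)² × 30 = 0.3 W

Final answer: 0.3 W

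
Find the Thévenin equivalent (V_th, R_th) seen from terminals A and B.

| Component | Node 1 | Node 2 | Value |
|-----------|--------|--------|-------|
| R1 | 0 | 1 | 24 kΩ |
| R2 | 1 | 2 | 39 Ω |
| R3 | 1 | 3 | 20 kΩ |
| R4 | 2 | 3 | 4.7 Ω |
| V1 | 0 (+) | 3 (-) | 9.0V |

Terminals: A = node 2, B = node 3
Step 1 — V_th is the open-circuit voltage V_A - V_B (nothing connected across the terminals).
Nodal analysis, taking node 3 as the 0 V reference.
Source V1 fixes V_0 = 9 V.
KCL at each unknown node (sum of currents leaving = 0; resistances in Ω):
  Node 1: (V_1 - 9)/24000 + (V_1 - V_2)/39 + (V_1 - 0)/20000 = 0
  Node 2: (V_2 - V_1)/39 + (V_2 - 0)/4.7 = 0
Collecting terms (coefficients in siemens):
  0.02573·V_1 - 0.02564·V_2 = 0.000375
  0.2384·V_2 - 0.02564·V_1 = 0
Determinant D = (0.02573)(0.2384) - (-0.02564)(-0.02564) = 0.005477
V_1 = [(0.000375)(0.2384) - (-0.02564)(0)]/D = 0.01632 V
V_2 = [(0.02573)(0) - (0.000375)(-0.02564)]/D = 0.001755 V
V_th = V_2 - V_3 = 0.001755 - 0 = 0.001755 V
Step 2 — R_th: zero the source — replace V1 by a short circuit (node 3 merges into node 0) — and find the resistance seen between A (node 2) and B (node 0).
Reduce the network between node 2 (A) and node 0 (B) by series/parallel combination:
  Rp1 = R1 ‖ R3 (parallel, both between nodes 0 and 1) = 1/(1/24000 + 1/20000) = 10910 Ω
  Rs1 = R2 + Rp1 (series, joined only at node 1) = 39 + 10910 = 10950 Ω
  Rp2 = R4 ‖ Rs1 (parallel, both between nodes 0 and 2) = 1/(1/4.7 + 1/10950) = 4.698 Ω
R_th = 4.698 Ω

Final answer: V_th = 0.001755 V, R_th = 4.698 Ω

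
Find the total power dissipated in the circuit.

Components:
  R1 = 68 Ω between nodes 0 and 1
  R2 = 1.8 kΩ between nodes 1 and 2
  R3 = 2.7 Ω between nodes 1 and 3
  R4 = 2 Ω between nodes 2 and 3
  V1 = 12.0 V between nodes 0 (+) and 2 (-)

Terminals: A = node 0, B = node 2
Nodal analysis, taking node 2 as the 0 V reference.
Source V1 fixes V_0 = 12 V.
KCL at each unknown node (sum of currents leaving = 0; resistances in Ω):
  Node 1: (V_1 - 12)/68 + (V_1 - 0)/1800 + (V_1 - V_3)/2.7 = 0
  Node 3: (V_3 - V_1)/2.7 + (V_3 - 0)/2 = 0
Collecting terms (coefficients in siemens):
  0.3856·V_1 - 0.3704·V_3 = 0.1765
  0.8704·V_3 - 0.3704·V_1 = 0
Determinant D = (0.3856)(0.8704) - (-0.3704)(-0.3704) = 0.1985
V_1 = [(0.1765)(0.8704) - (-0.3704)(0)]/D = 0.7739 V
V_3 = [(0.3856)(0) - (0.1765)(-0.3704)]/D = 0.3293 V
Power in each resistor, P = (ΔV)²/R:
  P_R1 = (12 - 0.7739)²/68 = 1.853 W
  P_R2 = (0.7739 - 0)²/1800 = 0.0003327 W
  P_R3 = (0.7739 - 0.3293)²/2.7 = 0.0732 W
  P_R4 = (0 - 0.3293)²/2 = 0.05423 W
P_total = P_R1 + P_R2 + P_R3 + P_R4 = 1.981 W

Final answer: 1.981 W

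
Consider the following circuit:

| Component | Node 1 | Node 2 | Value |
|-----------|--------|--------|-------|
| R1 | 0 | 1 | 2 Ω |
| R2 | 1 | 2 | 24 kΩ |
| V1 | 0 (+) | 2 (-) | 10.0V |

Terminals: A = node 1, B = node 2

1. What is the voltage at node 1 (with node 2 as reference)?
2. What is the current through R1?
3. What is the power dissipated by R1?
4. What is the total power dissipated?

Nodal analysis, taking node 2 as the 0 V reference.
Source V1 fixes V_0 = 10 V.
KCL at each unknown node (sum of currents leaving = 0; resistances in Ω):
  Node 1: (V_1 - 10)/2 + (V_1 - 0)/24000 = 0
Collecting terms: 0.5 × V_1 = 5  =>  V_1 = 9.999 V
Part 1:
  Read off the nodal solution: V_1 = 9.999 V
Part 2:
  I_R1 = (V_0 - V_1)/R1 = (10 - 9.999)/2 = 0.0004166 A
  Magnitude: I_R1 = 0.0004166 A
Part 3:
  I_R1 = (V_0 - V_1)/R1 = (10 - 9.999)/2 = 0.0004166 A
  P_R1 = I_R1² × R1 = (0.0004166)² × 2 = 0.0000003472 W
Part 4:
  Power in each resistor, P = (ΔV)²/R:
    P_R1 = (10 - 9.999)²/2 = 0.0000003472 W
    P_R2 = (9.999 - 0)²/24000 = 0.004166 W
  P_total = P_R1 + P_R2 = 0.004166 W

Final answers:
1. V_1 = 9.999 V
2. I_R1 = 0.0004166 A
3. P_R1 = 3.472e-07 W
4. P_total = 0.004166 W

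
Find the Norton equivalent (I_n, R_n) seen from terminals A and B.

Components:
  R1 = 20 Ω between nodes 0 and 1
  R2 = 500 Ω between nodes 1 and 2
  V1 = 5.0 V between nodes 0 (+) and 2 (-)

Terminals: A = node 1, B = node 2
Find the Thévenin equivalent first; then I_n = V_th/R_th and R_n = R_th.
Step 1 — V_th is the open-circuit voltage V_A - V_B (nothing connected across the terminals).
Nodal analysis, taking node 2 as the 0 V reference.
Source V1 fixes V_0 = 5 V.
KCL at each unknown node (sum of currents leaving = 0; resistances in Ω):
  Node 1: (V_1 - 5)/20 + (V_1 - 0)/500 = 0
Collecting terms: 0.052 × V_1 = 0.25  =>  V_1 = 4.808 V
V_th = V_1 - V_2 = 4.808 - 0 = 4.808 V
Step 2 — R_th: zero the source — replace V1 by a short circuit (node 2 merges into node 0) — and find the resistance seen between A (node 1) and B (node 0).
Reduce the network between node 1 (A) and node 0 (B) by series/parallel combination:
  Rp1 = R1 ‖ R2 (parallel, both between nodes 0 and 1) = 1/(1/20 + 1/500) = 19.23 Ω
R_th = 19.23 Ω
I_n = V_th/R_th = 4.808/19.23 = 0.25 A, and R_n = R_th = 19.23 Ω

Final answer: I_n = 0.25 A, R_n = 19.23 Ω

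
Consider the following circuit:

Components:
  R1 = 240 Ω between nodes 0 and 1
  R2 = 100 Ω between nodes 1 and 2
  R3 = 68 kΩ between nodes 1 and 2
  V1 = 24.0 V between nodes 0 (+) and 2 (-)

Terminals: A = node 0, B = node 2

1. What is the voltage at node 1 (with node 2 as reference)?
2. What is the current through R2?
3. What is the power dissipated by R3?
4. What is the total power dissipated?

Nodal analysis, taking node 2 as the 0 V reference.
Source V1 fixes V_0 = 24 V.
KCL at each unknown node (sum of currents leaving = 0; resistances in Ω):
  Node 1: (V_1 - 24)/240 + (V_1 - 0)/100 + (V_1 - 0)/68000 = 0
Collecting terms: 0.01418 × V_1 = 0.1  =>  V_1 = 7.052 V
Part 1:
  Read off the nodal solution: V_1 = 7.052 V
Part 2:
  I_R2 = (V_1 - V_2)/R2 = (7.052 - 0)/100 = 0.07052 A
  Magnitude: I_R2 = 0.07052 A
Part 3:
  I_R3 = (V_1 - V_2)/R3 = (7.052 - 0)/68000 = 0.0001037 A
  P_R3 = I_R3² × R3 = (0.0001037)² × 68000 = 0.0007312 W
Part 4:
  Power in each resistor, P = (ΔV)²/R:
    P_R1 = (24 - 7.052)²/240 = 1.197 W
    P_R2 = (7.052 - 0)²/100 = 0.4972 W
    P_R3 = (7.052 - 0)²/68000 = 0.0007312 W
  P_total = P_R1 + P_R2 + P_R3 = 1.695 W

Final answers:
1. V_1 = 7.052 V
2. I_R2 = 0.07052 A
3. P_R3 = 0.0007312 W
4. P_total = 1.695 W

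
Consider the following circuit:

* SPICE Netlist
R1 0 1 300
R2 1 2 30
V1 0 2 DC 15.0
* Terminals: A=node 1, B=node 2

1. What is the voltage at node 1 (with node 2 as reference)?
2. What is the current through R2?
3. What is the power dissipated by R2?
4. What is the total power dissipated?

Nodal analysis, taking node 2 as the 0 V reference.
Source V1 fixes V_0 = 15 V.
KCL at each unknown node (sum of currents leaving = 0; resistances in Ω):
  Node 1: (V_1 - 15)/300 + (V_1 - 0)/30 = 0
Collecting terms: 0.03667 × V_1 = 0.05  =>  V_1 = 1.364 V
Part 1:
  Read off the nodal solution: V_1 = 1.364 V
Part 2:
  I_R2 = (V_1 - V_2)/R2 = (1.364 - 0)/30 = 0.04545 A
  Magnitude: I_R2 = 0.04545 A
Part 3:
  I_R2 = (V_1 - V_2)/R2 = (1.364 - 0)/30 = 0.04545 A
  P_R2 = I_R2² × R2 = (0.04545)² × 30 = 0.06198 W
Part 4:
  Power in each resistor, P = (ΔV)²/R:
    P_R1 = (15 - 1.364)²/300 = 0.6198 W
    P_R2 = (1.364 - 0)²/30 = 0.06198 W
  P_total = P_R1 + P_R2 = 0.6818 W

Final answers:
1. V_1 = 1.364 V
2. I_R2 = 0.04545 A
3. P_R2 = 0.06198 W
4. P_total = 0.6818 W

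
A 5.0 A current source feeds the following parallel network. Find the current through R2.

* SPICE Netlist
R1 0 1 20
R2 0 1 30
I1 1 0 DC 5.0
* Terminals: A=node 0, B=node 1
All resistors sit directly between nodes 0 and 1, so they are in parallel and share one voltage V; the full source current 5 A splits among them.
1/R_par = 1/20 + 1/30 = 0.08333 S  =>  R_par = 12 Ω
V = I × R_par = 5 × 12 = 60 V
I_R2 = V/R2 = 60/30 = 2 A

Final answer: 2 A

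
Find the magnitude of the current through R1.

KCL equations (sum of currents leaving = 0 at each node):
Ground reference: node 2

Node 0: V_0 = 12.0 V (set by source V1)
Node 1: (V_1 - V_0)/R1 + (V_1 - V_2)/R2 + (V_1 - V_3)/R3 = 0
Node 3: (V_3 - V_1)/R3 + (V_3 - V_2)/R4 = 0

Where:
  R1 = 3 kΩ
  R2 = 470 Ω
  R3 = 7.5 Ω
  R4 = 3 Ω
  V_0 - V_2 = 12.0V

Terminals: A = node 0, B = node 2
Nodal analysis, taking node 2 as the 0 V reference.
Source V1 fixes V_0 = 12 V.
KCL at each unknown node (sum of currents leaving = 0; resistances in Ω):
  Node 1: (V_1 - 12)/3000 + (V_1 - 0)/470 + (V_1 - V_3)/7.5 = 0
  Node 3: (V_3 - V_1)/7.5 + (V_3 - 0)/3 = 0
Collecting terms (coefficients in siemens):
  0.1358·V_1 - 0.1333·V_3 = 0.004
  0.4667·V_3 - 0.1333·V_1 = 0
Determinant D = (0.1358)(0.4667) - (-0.1333)(-0.1333) = 0.04559
V_1 = [(0.004)(0.4667) - (-0.1333)(0)]/D = 0.04094 V
V_3 = [(0.1358)(0) - (0.004)(-0.1333)]/D = 0.0117 V
I_R1 = (V_0 - V_1)/R1 = (12 - 0.04094)/3000 = 0.003986 A
|I_R1| = 0.003986 A

Final answer: |I_R1| = 0.003986 A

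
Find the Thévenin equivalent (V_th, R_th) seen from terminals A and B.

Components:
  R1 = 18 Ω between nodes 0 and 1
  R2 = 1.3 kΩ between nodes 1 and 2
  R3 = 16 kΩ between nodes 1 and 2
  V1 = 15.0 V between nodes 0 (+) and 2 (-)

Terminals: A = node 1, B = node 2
Step 1 — V_th is the open-circuit voltage V_A - V_B (nothing connected across the terminals).
Nodal analysis, taking node 2 as the 0 V reference.
Source V1 fixes V_0 = 15 V.
KCL at each unknown node (sum of currents leaving = 0; resistances in Ω):
  Node 1: (V_1 - 15)/18 + (V_1 - 0)/1300 + (V_1 - 0)/16000 = 0
Collecting terms: 0.05639 × V_1 = 0.8333  =>  V_1 = 14.78 V
V_th = V_1 - V_2 = 14.78 - 0 = 14.78 V
Step 2 — R_th: zero the source — replace V1 by a short circuit (node 2 merges into node 0) — and find the resistance seen between A (node 1) and B (node 0).
Reduce the network between node 1 (A) and node 0 (B) by series/parallel combination:
  Rp1 = R1 ‖ R2 ‖ R3 (parallel, all between nodes 0 and 1) = 1/(1/18 + 1/1300 + 1/16000) = 17.73 Ω
R_th = 17.73 Ω

Final answer: V_th = 14.78 V, R_th = 17.73 Ω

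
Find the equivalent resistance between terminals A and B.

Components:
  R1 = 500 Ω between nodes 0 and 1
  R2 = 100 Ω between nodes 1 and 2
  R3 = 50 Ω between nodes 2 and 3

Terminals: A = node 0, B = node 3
Reduce the network between node 0 (A) and node 3 (B) by series/parallel combination:
  Rs1 = R1 + R2 (series, joined only at node 1) = 500 + 100 = 600 Ω
  Rs2 = R3 + Rs1 (series, joined only at node 2) = 50 + 600 = 650 Ω
R_eq = 650 Ω

Final answer: 650 Ω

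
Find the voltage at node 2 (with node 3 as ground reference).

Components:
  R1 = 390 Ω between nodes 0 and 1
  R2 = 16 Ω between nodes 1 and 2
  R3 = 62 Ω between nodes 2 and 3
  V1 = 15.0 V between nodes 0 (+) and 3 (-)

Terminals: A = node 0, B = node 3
Nodal analysis, taking node 3 as the 0 V reference.
Source V1 fixes V_0 = 15 V.
KCL at each unknown node (sum of currents leaving = 0; resistances in Ω):
  Node 1: (V_1 - 15)/390 + (V_1 - V_2)/16 = 0
  Node 2: (V_2 - V_1)/16 + (V_2 - 0)/62 = 0
Collecting terms (coefficients in siemens):
  0.06506·V_1 - 0.0625·V_2 = 0.03846
  0.07863·V_2 - 0.0625·V_1 = 0
Determinant D = (0.06506)(0.07863) - (-0.0625)(-0.0625) = 0.00121
V_1 = [(0.03846)(0.07863) - (-0.0625)(0)]/D = 2.5 V
V_2 = [(0.06506)(0) - (0.03846)(-0.0625)]/D = 1.987 V
The requested potential is V_2 = 1.987 V.

Final answer: V_2 = 1.987 V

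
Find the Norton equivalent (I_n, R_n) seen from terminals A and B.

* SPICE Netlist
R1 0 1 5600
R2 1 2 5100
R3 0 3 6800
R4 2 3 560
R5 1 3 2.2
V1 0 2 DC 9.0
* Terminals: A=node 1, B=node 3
Find the Thévenin equivalent first; then I_n = V_th/R_th and R_n = R_th.
Step 1 — V_th is the open-circuit voltage V_A - V_B (nothing connected across the terminals).
Nodal analysis, taking node 2 as the 0 V reference.
Source V1 fixes V_0 = 9 V.
KCL at each unknown node (sum of currents leaving = 0; resistances in Ω):
  Node 1: (V_1 - 9)/5600 + (V_1 - 0)/5100 + (V_1 - V_3)/2.2 = 0
  Node 3: (V_3 - 9)/6800 + (V_3 - 0)/560 + (V_3 - V_1)/2.2 = 0
Collecting terms (coefficients in siemens):
  0.4549·V_1 - 0.4545·V_3 = 0.001607
  0.4565·V_3 - 0.4545·V_1 = 0.001324
Determinant D = (0.4549)(0.4565) - (-0.4545)(-0.4545) = 0.00105
V_1 = [(0.001607)(0.4565) - (-0.4545)(0.001324)]/D = 1.272 V
V_3 = [(0.4549)(0.001324) - (0.001607)(-0.4545)]/D = 1.27 V
V_th = V_1 - V_3 = 1.272 - 1.27 = 0.002487 V
Step 2 — R_th: zero the source — replace V1 by a short circuit (node 2 merges into node 0) — and find the resistance seen between A (node 1) and B (node 3).
Reduce the network between node 1 (A) and node 3 (B) by series/parallel combination:
  Rp1 = R1 ‖ R2 (parallel, both between nodes 0 and 1) = 1/(1/5600 + 1/5100) = 2669 Ω
  Rp2 = R3 ‖ R4 (parallel, both between nodes 0 and 3) = 1/(1/6800 + 1/560) = 517.4 Ω
  Rs1 = Rp1 + Rp2 (series, joined only at node 0) = 2669 + 517.4 = 3187 Ω
  Rp3 = R5 ‖ Rs1 (parallel, both between nodes 1 and 3) = 1/(1/2.2 + 1/3187) = 2.198 Ω
R_th = 2.198 Ω
I_n = V_th/R_th = 0.002487/2.198 = 0.001131 A, and R_n = R_th = 2.198 Ω

Final answer: I_n = 0.001131 A, R_n = 2.198 Ω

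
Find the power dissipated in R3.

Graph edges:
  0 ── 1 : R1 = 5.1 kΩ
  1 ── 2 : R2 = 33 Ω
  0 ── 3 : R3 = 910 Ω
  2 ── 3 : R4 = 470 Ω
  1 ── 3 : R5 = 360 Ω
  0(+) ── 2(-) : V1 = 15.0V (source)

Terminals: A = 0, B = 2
Nodal analysis, taking node 2 as the 0 V reference.
Source V1 fixes V_0 = 15 V.
KCL at each unknown node (sum of currents leaving = 0; resistances in Ω):
  Node 1: (V_1 - 15)/5100 + (V_1 - 0)/33 + (V_1 - V_3)/360 = 0
  Node 3: (V_3 - 15)/910 + (V_3 - 0)/470 + (V_3 - V_1)/360 = 0
Collecting terms (coefficients in siemens):
  0.03328·V_1 - 0.002778·V_3 = 0.002941
  0.006004·V_3 - 0.002778·V_1 = 0.01648
Determinant D = (0.03328)(0.006004) - (-0.002778)(-0.002778) = 0.0001921
V_1 = [(0.002941)(0.006004) - (-0.002778)(0.01648)]/D = 0.3303 V
V_3 = [(0.03328)(0.01648) - (0.002941)(-0.002778)]/D = 2.898 V
I_R3 = (V_0 - V_3)/R3 = (15 - 2.898)/910 = 0.0133 A
P_R3 = I_R3² × R3 = (0.0133)² × 910 = 0.1609 W

Final answer: 0.1609 W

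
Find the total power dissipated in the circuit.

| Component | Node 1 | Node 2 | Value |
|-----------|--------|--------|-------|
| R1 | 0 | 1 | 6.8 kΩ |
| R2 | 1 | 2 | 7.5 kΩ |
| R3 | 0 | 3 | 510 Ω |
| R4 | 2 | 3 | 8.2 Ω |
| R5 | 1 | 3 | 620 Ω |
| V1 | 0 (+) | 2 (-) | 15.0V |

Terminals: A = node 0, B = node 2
Nodal analysis, taking node 2 as the 0 V reference.
Source V1 fixes V_0 = 15 V.
KCL at each unknown node (sum of currents leaving = 0; resistances in Ω):
  Node 1: (V_1 - 15)/6800 + (V_1 - 0)/7500 + (V_1 - V_3)/620 = 0
  Node 3: (V_3 - 15)/510 + (V_3 - 0)/8.2 + (V_3 - V_1)/620 = 0
Collecting terms (coefficients in siemens):
  0.001893·V_1 - 0.001613·V_3 = 0.002206
  0.1255·V_3 - 0.001613·V_1 = 0.02941
Determinant D = (0.001893)(0.1255) - (-0.001613)(-0.001613) = 0.0002351
V_1 = [(0.002206)(0.1255) - (-0.001613)(0.02941)]/D = 1.38 V
V_3 = [(0.001893)(0.02941) - (0.002206)(-0.001613)]/D = 0.252 V
Power in each resistor, P = (ΔV)²/R:
  P_R1 = (15 - 1.38)²/6800 = 0.02728 W
  P_R2 = (1.38 - 0)²/7500 = 0.0002539 W
  P_R3 = (15 - 0.252)²/510 = 0.4265 W
  P_R4 = (0 - 0.252)²/8.2 = 0.007747 W
  P_R5 = (1.38 - 0.252)²/620 = 0.002051 W
P_total = P_R1 + P_R2 + P_R3 + P_R4 + P_R5 = 0.4638 W

Final answer: 0.4638 W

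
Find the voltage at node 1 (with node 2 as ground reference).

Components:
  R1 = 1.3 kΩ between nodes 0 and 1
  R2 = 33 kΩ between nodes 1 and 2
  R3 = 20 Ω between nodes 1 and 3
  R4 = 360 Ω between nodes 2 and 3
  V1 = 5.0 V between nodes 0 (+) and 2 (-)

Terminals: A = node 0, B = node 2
Nodal analysis, taking node 2 as the 0 V reference.
Source V1 fixes V_0 = 5 V.
KCL at each unknown node (sum of currents leaving = 0; resistances in Ω):
  Node 1: (V_1 - 5)/1300 + (V_1 - 0)/33000 + (V_1 - V_3)/20 = 0
  Node 3: (V_3 - V_1)/20 + (V_3 - 0)/360 = 0
Collecting terms (coefficients in siemens):
  0.0508·V_1 - 0.05·V_3 = 0.003846
  0.05278·V_3 - 0.05·V_1 = 0
Determinant D = (0.0508)(0.05278) - (-0.05)(-0.05) = 0.0001811
V_1 = [(0.003846)(0.05278) - (-0.05)(0)]/D = 1.121 V
V_3 = [(0.0508)(0) - (0.003846)(-0.05)]/D = 1.062 V
The requested potential is V_1 = 1.121 V.

Final answer: V_1 = 1.121 V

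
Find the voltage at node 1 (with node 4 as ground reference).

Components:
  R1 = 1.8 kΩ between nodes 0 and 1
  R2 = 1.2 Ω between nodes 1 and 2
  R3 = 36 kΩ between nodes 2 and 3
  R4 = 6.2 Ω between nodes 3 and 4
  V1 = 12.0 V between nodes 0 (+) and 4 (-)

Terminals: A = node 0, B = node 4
Nodal analysis, taking node 4 as the 0 V reference.
Source V1 fixes V_0 = 12 V.
KCL at each unknown node (sum of currents leaving = 0; resistances in Ω):
  Node 1: (V_1 - 12)/1800 + (V_1 - V_2)/1.2 = 0
  Node 2: (V_2 - V_1)/1.2 + (V_2 - V_3)/36000 = 0
  Node 3: (V_3 - V_2)/36000 + (V_3 - 0)/6.2 = 0
Collecting terms (coefficients in siemens):
  0.8339·V_1 - 0.8333·V_2 = 0.006667
  0.8334·V_2 - 0.8333·V_1 - 0.00002778·V_3 = 0
  0.1613·V_3 - 0.00002778·V_2 = 0
Solving these 3 simultaneous equations (Gaussian elimination) gives:
  V_1 = 11.43 V, V_2 = 11.43 V, V_3 = 0.001968 V
The requested potential is V_1 = 11.43 V.

Final answer: V_1 = 11.43 V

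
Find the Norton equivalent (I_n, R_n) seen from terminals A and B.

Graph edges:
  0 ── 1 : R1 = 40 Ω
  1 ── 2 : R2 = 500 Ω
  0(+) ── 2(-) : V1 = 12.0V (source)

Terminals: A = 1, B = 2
Find the Thévenin equivalent first; then I_n = V_th/R_th and R_n = R_th.
Step 1 — V_th is the open-circuit voltage V_A - V_B (nothing connected across the terminals).
Nodal analysis, taking node 2 as the 0 V reference.
Source V1 fixes V_0 = 12 V.
KCL at each unknown node (sum of currents leaving = 0; resistances in Ω):
  Node 1: (V_1 - 12)/40 + (V_1 - 0)/500 = 0
Collecting terms: 0.027 × V_1 = 0.3  =>  V_1 = 11.11 V
V_th = V_1 - V_2 = 11.11 - 0 = 11.11 V
Step 2 — R_th: zero the source — replace V1 by a short circuit (node 2 merges into node 0) — and find the resistance seen between A (node 1) and B (node 0).
Reduce the network between node 1 (A) and node 0 (B) by series/parallel combination:
  Rp1 = R1 ‖ R2 (parallel, both between nodes 0 and 1) = 1/(1/40 + 1/500) = 37.04 Ω
R_th = 37.04 Ω
I_n = V_th/R_th = 11.11/37.04 = 0.3 A, and R_n = R_th = 37.04 Ω

Final answer: I_n = 0.3 A, R_n = 37.04 Ω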